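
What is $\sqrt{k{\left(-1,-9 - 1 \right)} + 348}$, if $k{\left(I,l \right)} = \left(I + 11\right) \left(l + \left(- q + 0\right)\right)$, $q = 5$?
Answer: $3 \sqrt{22} \approx 14.071$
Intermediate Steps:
$k{\left(I,l \right)} = \left(-5 + l\right) \left(11 + I\right)$ ($k{\left(I,l \right)} = \left(I + 11\right) \left(l + \left(\left(-1\right) 5 + 0\right)\right) = \left(11 + I\right) \left(l + \left(-5 + 0\right)\right) = \left(11 + I\right) \left(l - 5\right) = \left(11 + I\right) \left(-5 + l\right) = \left(-5 + l\right) \left(11 + I\right)$)
$\sqrt{k{\left(-1,-9 - 1 \right)} + 348} = \sqrt{\left(-55 - -5 + 11 \left(-9 - 1\right) - \left(-9 - 1\right)\right) + 348} = \sqrt{\left(-55 + 5 + 11 \left(-9 - 1\right) - \left(-9 - 1\right)\right) + 348} = \sqrt{\left(-55 + 5 + 11 \left(-10\right) - -10\right) + 348} = \sqrt{\left(-55 + 5 - 110 + 10\right) + 348} = \sqrt{-150 + 348} = \sqrt{198} = 3 \sqrt{22}$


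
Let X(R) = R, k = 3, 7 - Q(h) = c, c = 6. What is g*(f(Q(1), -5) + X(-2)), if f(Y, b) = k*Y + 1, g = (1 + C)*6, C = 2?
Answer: 36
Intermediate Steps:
Q(h) = 1 (Q(h) = 7 - 1*6 = 7 - 6 = 1)
g = 18 (g = (1 + 2)*6 = 3*6 = 18)
f(Y, b) = 1 + 3*Y (f(Y, b) = 3*Y + 1 = 1 + 3*Y)
g*(f(Q(1), -5) + X(-2)) = 18*((1 + 3*1) - 2) = 18*((1 + 3) - 2) = 18*(4 - 2) = 18*2 = 36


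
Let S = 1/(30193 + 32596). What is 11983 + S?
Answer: 752400588/62789 ≈ 11983.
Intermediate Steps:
S = 1/62789 ≈ 1.5926e-5
11983 + S = 11983 + 1/62789 = 752400588/62789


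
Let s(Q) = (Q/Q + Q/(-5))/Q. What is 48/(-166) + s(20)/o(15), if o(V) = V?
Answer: -2483/8300 ≈ -0.29916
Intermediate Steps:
s(Q) = (1 - Q/5)/Q (s(Q) = (1 + Q*(-⅕))/Q = (1 - Q/5)/Q)
48/(-166) + s(20)/o(15) = 48/(-166) + ((⅕)*(5 - 1*20)/20)/15 = 48*(-1/166) + ((⅕)*(1/20)*(5 - 20))*(1/15) = -24/83 + ((⅕)*(1/20)*(-15))*(1/15) = -24/83 - 3/20*1/15 = -24/83 - 1/100 = -2483/8300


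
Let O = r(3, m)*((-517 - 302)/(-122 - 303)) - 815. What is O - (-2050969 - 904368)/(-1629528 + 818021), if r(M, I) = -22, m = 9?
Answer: -296963488476/344890475 ≈ -861.04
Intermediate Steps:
O = -364393/425 (O = -22*(-517 - 302)/(-122 - 303) - 815 = -(-18018)/(-425) - 815 = -(-18018)*(-1)/425 - 815 = -22*819/425 - 815 = -18018/425 - 815 = -364393/425 ≈ -857.40)
O - (-2050969 - 904368)/(-1629528 + 818021) = -364393/425 - (-2050969 - 904368)/(-1629528 + 818021) = -364393/425 - (-2955337)/(-811507) = -364393/425 - (-2955337)*(-1)/811507 = -364393/425 - 1*2955337/811507 = -364393/425 - 2955337/811507 = -296963488476/344890475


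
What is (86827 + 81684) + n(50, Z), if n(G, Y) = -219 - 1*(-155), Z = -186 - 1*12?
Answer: 168447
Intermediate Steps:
Z = -198 (Z = -186 - 12 = -198)
n(G, Y) = -64 (n(G, Y) = -219 + 155 = -64)
(86827 + 81684) + n(50, Z) = (86827 + 81684) - 64 = 168511 - 64 = 168447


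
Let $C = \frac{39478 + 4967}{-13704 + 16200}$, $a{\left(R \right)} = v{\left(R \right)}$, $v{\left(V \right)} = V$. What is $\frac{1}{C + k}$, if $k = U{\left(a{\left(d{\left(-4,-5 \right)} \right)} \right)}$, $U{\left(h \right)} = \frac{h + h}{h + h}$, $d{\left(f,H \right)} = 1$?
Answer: $\frac{832}{15647} \approx 0.053173$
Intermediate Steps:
$a{\left(R \right)} = R$
$U{\left(h \right)} = 1$ ($U{\left(h \right)} = \frac{2 h}{2 h} = 2 h \frac{1}{2 h} = 1$)
$C = \frac{14815}{832}$ ($C = \frac{44445}{2496} = 44445 \cdot \frac{1}{2496} = \frac{14815}{832} \approx 17.806$)
$k = 1$
$\frac{1}{C + k} = \frac{1}{\frac{14815}{832} + 1} = \frac{1}{\frac{15647}{832}} = \frac{832}{15647}$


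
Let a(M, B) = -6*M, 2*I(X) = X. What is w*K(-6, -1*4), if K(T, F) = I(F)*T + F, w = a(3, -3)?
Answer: -144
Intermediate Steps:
I(X) = X/2
w = -18 (w = -6*3 = -18)
K(T, F) = F + F*T/2 (K(T, F) = (F/2)*T + F = F*T/2 + F = F + F*T/2)
w*K(-6, -1*4) = -9*(-1*4)*(2 - 6) = -9*(-4)*(-4) = -18*8 = -144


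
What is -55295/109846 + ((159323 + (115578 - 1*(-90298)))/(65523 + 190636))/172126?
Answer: -609501558827669/1210822133409691 ≈ -0.50338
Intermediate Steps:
-55295/109846 + ((159323 + (115578 - 1*(-90298)))/(65523 + 190636))/172126 = -55295*1/109846 + ((159323 + (115578 + 90298))/256159)*(1/172126) = -55295/109846 + ((159323 + 205876)*(1/256159))*(1/172126) = -55295/109846 + (365199*(1/256159))*(1/172126) = -55295/109846 + (365199/256159)*(1/172126) = -55295/109846 + 365199/44091624034 = -609501558827669/1210822133409691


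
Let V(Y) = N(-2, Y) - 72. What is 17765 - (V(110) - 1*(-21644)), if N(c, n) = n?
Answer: -3917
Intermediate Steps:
V(Y) = -72 + Y (V(Y) = Y - 72 = -72 + Y)
17765 - (V(110) - 1*(-21644)) = 17765 - ((-72 + 110) - 1*(-21644)) = 17765 - (38 + 21644) = 17765 - 1*21682 = 17765 - 21682 = -3917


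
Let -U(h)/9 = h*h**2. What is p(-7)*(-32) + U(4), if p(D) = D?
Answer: -352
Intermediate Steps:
U(h) = -9*h**3 (U(h) = -9*h*h**2 = -9*h**3)
p(-7)*(-32) + U(4) = -7*(-32) - 9*4**3 = 224 - 9*64 = 224 - 576 = -352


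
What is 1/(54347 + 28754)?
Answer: 1/83101 ≈ 1.2034e-5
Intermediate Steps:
1/(54347 + 28754) = 1/83101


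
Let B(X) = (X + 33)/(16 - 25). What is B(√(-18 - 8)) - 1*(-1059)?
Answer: 3166/3 - I*√26/9 ≈ 1055.3 - 0.56656*I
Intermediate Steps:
B(X) = -11/3 - X/9 (B(X) = (33 + X)/(-9) = (33 + X)*(-⅑) = -11/3 - X/9)
B(√(-18 - 8)) - 1*(-1059) = (-11/3 - √(-18 - 8)/9) - 1*(-1059) = (-11/3 - I*√26/9) + 1059 = 3166/3 - I*√26/9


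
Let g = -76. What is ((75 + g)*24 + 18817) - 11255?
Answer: 7538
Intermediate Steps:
((75 + g)*24 + 18817) - 11255 = ((75 - 76)*24 + 18817) - 11255 = (-1*24 + 18817) - 11255 = (-24 + 18817) - 11255 = 18793 - 11255 = 7538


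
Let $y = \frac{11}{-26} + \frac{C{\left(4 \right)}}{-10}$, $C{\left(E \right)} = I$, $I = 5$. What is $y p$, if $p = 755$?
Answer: $- \frac{9060}{13} \approx -696.92$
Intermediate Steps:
$C{\left(E \right)} = 5$
$y = - \frac{12}{13}$ ($y = \frac{11}{-26} + \frac{5}{-10} = 11 \left(- \frac{1}{26}\right) + 5 \left(- \frac{1}{10}\right) = - \frac{11}{26} - \frac{1}{2} = - \frac{12}{13} \approx -0.92308$)
$y p = \left(- \frac{12}{13}\right) 755 = - \frac{9060}{13}$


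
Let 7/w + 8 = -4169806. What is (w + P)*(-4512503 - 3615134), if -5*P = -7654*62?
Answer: -16082780298720200569/20849070 ≈ -7.7139e+11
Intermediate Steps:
w = -7/4169814 (w = 7/(-8 - 4169806) = 7/(-4169814) = 7*(-1/4169814) = -7/4169814 ≈ -1.6787e-6)
P = 474548/5 (P = -(-7654)*62/5 = -1/5*(-474548) = 474548/5 ≈ 94910.)
(w + P)*(-4512503 - 3615134) = (-7/4169814 + 474548/5)*(-4512503 - 3615134) = (1978776894037/20849070)*(-8127637) = -16082780298720200569/20849070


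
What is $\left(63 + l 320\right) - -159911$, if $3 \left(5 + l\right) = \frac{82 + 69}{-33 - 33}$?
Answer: $\frac{15654866}{99} \approx 1.5813 \cdot 10^{5}$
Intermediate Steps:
$l = - \frac{1141}{198}$ ($l = -5 + \frac{\left(82 + 69\right) \frac{1}{-33 - 33}}{3} = -5 + \frac{151 \frac{1}{-66}}{3} = -5 + \frac{151 \left(- \frac{1}{66}\right)}{3} = -5 + \frac{1}{3} \left(- \frac{151}{66}\right) = -5 - \frac{151}{198} = - \frac{1141}{198} \approx -5.7626$)
$\left(63 + l 320\right) - -159911 = \left(63 - \frac{182560}{99}\right) - -159911 = \left(63 - \frac{182560}{99}\right) + 159911 = - \frac{176323}{99} + 159911 = \frac{15654866}{99}$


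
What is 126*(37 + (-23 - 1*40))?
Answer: -3276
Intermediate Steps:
126*(37 + (-23 - 1*40)) = 126*(37 + (-23 - 40)) = 126*(37 - 63) = 126*(-26) = -3276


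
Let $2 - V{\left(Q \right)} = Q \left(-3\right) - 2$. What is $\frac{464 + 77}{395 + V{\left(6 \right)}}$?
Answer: $\frac{541}{417} \approx 1.2974$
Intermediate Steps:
$V{\left(Q \right)} = 4 + 3 Q$ ($V{\left(Q \right)} = 2 - \left(Q \left(-3\right) - 2\right) = 2 - \left(- 3 Q - 2\right) = 2 - \left(-2 - 3 Q\right) = 2 + \left(2 + 3 Q\right) = 4 + 3 Q$)
$\frac{464 + 77}{395 + V{\left(6 \right)}} = \frac{464 + 77}{395 + \left(4 + 3 \cdot 6\right)} = \frac{541}{395 + \left(4 + 18\right)} = \frac{541}{395 + 22} = \frac{541}{417}$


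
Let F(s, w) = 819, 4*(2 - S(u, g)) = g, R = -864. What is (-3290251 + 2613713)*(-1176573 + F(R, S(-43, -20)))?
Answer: 795442259652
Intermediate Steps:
S(u, g) = 2 - g/4
(-3290251 + 2613713)*(-1176573 + F(R, S(-43, -20))) = (-3290251 + 2613713)*(-1176573 + 819) = -676538*(-1175754) = 795442259652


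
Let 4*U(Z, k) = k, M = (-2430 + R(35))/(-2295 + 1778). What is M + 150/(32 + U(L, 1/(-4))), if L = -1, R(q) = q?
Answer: 2464645/264187 ≈ 9.3292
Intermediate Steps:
M = 2395/517 (M = (-2430 + 35)/(-2295 + 1778) = -2395/(-517) = -2395*(-1/517) = 2395/517 ≈ 4.6325)
U(Z, k) = k/4
M + 150/(32 + U(L, 1/(-4))) = 2395/517 + 150/(32 + (1/(-4))/4) = 2395/517 + 150/(32 + (1*(-¼))/4) = 2395/517 + 150/(32 + (¼)*(-¼)) = 2395/517 + 150/(32 - 1/16) = 2395/517 + 150/(511/16) = 2395/517 + (16/511)*150 = 2395/517 + 2400/511 = 2464645/264187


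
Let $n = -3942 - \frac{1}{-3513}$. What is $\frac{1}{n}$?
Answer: $- \frac{3513}{13848245} \approx -0.00025368$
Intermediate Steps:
$n = - \frac{13848245}{3513}$ ($n = -3942 - - \frac{1}{3513} = -3942 + \frac{1}{3513} = - \frac{13848245}{3513} \approx -3942.0$)
$\frac{1}{n} = \frac{1}{- \frac{13848245}{3513}} = - \frac{3513}{13848245}$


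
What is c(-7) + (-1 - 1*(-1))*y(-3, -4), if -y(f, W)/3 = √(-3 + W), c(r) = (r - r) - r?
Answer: 7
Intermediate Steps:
c(r) = -r (c(r) = 0 - r = -r)
y(f, W) = -3*√(-3 + W)
c(-7) + (-1 - 1*(-1))*y(-3, -4) = -1*(-7) + (-1 - 1*(-1))*(-3*√(-3 - 4)) = 7 + (-1 + 1)*(-3*I*√7) = 7 + 0*(-3*I*√7) = 7 + 0 = 7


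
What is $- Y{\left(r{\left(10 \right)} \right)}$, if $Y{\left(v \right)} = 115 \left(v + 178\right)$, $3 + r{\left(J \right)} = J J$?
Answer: $-31625$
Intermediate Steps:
$r{\left(J \right)} = -3 + J^{2}$ ($r{\left(J \right)} = -3 + J J = -3 + J^{2}$)
$Y{\left(v \right)} = 20470 + 115 v$ ($Y{\left(v \right)} = 115 \left(178 + v\right) = 20470 + 115 v$)
$- Y{\left(r{\left(10 \right)} \right)} = - (20470 + 115 \left(-3 + 10^{2}\right)) = - (20470 + 115 \left(-3 + 100\right)) = - (20470 + 115 \cdot 97) = - (20470 + 11155) = \left(-1\right) 31625 = -31625$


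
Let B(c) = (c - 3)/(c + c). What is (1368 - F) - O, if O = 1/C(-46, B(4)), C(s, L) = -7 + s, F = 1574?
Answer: -10917/53 ≈ -205.98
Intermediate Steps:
B(c) = (-3 + c)/(2*c) (B(c) = (-3 + c)/((2*c)) = (-3 + c)*(1/(2*c)) = (-3 + c)/(2*c))
O = -1/53 (O = 1/(-7 - 46) = 1/(-53) = -1/53 ≈ -0.018868)
(1368 - F) - O = (1368 - 1*1574) - 1*(-1/53) = (1368 - 1574) + 1/53 = -206 + 1/53 = -10917/53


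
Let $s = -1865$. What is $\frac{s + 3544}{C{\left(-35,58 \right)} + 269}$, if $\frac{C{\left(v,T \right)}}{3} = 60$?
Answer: $\frac{1679}{449} \approx 3.7394$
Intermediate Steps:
$C{\left(v,T \right)} = 180$ ($C{\left(v,T \right)} = 3 \cdot 60 = 180$)
$\frac{s + 3544}{C{\left(-35,58 \right)} + 269} = \frac{-1865 + 3544}{180 + 269} = \frac{1679}{449}$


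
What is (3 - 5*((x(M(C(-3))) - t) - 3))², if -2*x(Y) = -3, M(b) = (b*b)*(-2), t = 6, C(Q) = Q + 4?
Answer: 6561/4 ≈ 1640.3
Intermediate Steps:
C(Q) = 4 + Q
M(b) = -2*b² (M(b) = b²*(-2) = -2*b²)
x(Y) = 3/2 (x(Y) = -½*(-3) = 3/2)
(3 - 5*((x(M(C(-3))) - t) - 3))² = (3 - 5*((3/2 - 1*6) - 3))² = (3 - 5*((3/2 - 6) - 3))² = (3 - 5*(-9/2 - 3))² = (3 - 5*(-15/2))² = (3 + 75/2)² = (81/2)² = 6561/4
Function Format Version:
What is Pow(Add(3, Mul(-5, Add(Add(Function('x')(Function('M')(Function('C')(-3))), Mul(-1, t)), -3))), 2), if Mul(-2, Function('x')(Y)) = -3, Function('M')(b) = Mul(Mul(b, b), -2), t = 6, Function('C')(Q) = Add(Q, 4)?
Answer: Rational(6561, 4) ≈ 1640.3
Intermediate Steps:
Function('C')(Q) = Add(4, Q)
Function('M')(b) = Mul(-2, Pow(b, 2)) (Function('M')(b) = Mul(Pow(b, 2), -2) = Mul(-2, Pow(b, 2)))
Function('x')(Y) = Rational(3, 2) (Function('x')(Y) = Mul(Rational(-1, 2), -3) = Rational(3, 2))
Pow(Add(3, Mul(-5, Add(Add(Function('x')(Function('M')(Function('C')(-3))), Mul(-1, t)), -3))), 2) = Pow(Add(3, Mul(-5, Add(Add(Rational(3, 2), Mul(-1, 6)), -3))), 2) = Pow(Add(3, Mul(-5, Add(Add(Rational(3, 2), -6), -3))), 2) = Pow(Add(3, Mul(-5, Add(Rational(-9, 2), -3))), 2) = Pow(Add(3, Mul(-5, Rational(-15, 2))), 2) = Pow(Add(3, Rational(75, 2)), 2) = Pow(Rational(81, 2), 2) = Rational(6561, 4)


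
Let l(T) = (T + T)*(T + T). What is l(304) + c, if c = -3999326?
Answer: -3629662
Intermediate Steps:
l(T) = 4*T**2 (l(T) = (2*T)*(2*T) = 4*T**2)
l(304) + c = 4*304**2 - 3999326 = 4*92416 - 3999326 = 369664 - 3999326 = -3629662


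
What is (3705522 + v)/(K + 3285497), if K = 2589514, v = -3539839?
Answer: 165683/5875011 ≈ 0.028201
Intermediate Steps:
(3705522 + v)/(K + 3285497) = (3705522 - 3539839)/(2589514 + 3285497) = 165683/5875011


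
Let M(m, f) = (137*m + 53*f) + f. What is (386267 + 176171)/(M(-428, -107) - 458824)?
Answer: -281219/261619 ≈ -1.0749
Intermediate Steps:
M(m, f) = 54*f + 137*m (M(m, f) = (53*f + 137*m) + f = 54*f + 137*m)
(386267 + 176171)/(M(-428, -107) - 458824) = (386267 + 176171)/((54*(-107) + 137*(-428)) - 458824) = 562438/((-5778 - 58636) - 458824) = 562438/(-64414 - 458824) = 562438/(-523238) = 562438*(-1/523238) = -281219/261619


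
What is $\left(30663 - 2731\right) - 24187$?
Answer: $3745$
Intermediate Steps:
$\left(30663 - 2731\right) - 24187 = 27932 - 24187 = 3745$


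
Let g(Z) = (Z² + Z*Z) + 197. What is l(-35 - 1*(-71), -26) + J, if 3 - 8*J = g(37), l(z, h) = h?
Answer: -785/2 ≈ -392.50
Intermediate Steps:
g(Z) = 197 + 2*Z² (g(Z) = (Z² + Z²) + 197 = 2*Z² + 197 = 197 + 2*Z²)
J = -733/2 (J = 3/8 - (197 + 2*37²)/8 = 3/8 - (197 + 2*1369)/8 = 3/8 - (197 + 2738)/8 = 3/8 - ⅛*2935 = 3/8 - 2935/8 = -733/2 ≈ -366.50)
l(-35 - 1*(-71), -26) + J = -26 - 733/2 = -785/2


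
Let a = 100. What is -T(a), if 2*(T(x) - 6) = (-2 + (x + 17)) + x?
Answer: -227/2 ≈ -113.50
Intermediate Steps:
T(x) = 27/2 + x (T(x) = 6 + ((-2 + (x + 17)) + x)/2 = 6 + ((-2 + (17 + x)) + x)/2 = 6 + ((15 + x) + x)/2 = 6 + (15 + 2*x)/2 = 6 + (15/2 + x) = 27/2 + x)
-T(a) = -(27/2 + 100) = -1*227/2 = -227/2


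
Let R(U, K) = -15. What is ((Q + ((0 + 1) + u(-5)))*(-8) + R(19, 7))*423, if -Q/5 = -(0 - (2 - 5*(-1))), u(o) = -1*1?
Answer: 112095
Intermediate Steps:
u(o) = -1
Q = -35 (Q = -(-5)*(0 - (2 - 5*(-1))) = -(-5)*(0 - (2 + 5)) = -(-5)*(0 - 1*7) = -(-5)*(0 - 7) = -(-5)*(-7) = -5*7 = -35)
((Q + ((0 + 1) + u(-5)))*(-8) + R(19, 7))*423 = ((-35 + ((0 + 1) - 1))*(-8) - 15)*423 = ((-35 + (1 - 1))*(-8) - 15)*423 = ((-35 + 0)*(-8) - 15)*423 = (-35*(-8) - 15)*423 = (280 - 15)*423 = 265*423 = 112095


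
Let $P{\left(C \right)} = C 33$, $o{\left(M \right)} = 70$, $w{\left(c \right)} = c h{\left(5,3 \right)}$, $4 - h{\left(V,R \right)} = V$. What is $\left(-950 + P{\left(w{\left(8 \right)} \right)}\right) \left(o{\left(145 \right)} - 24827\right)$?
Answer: $30054998$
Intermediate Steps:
$h{\left(V,R \right)} = 4 - V$
$w{\left(c \right)} = - c$ ($w{\left(c \right)} = c \left(4 - 5\right) = c \left(-1\right) = - c$)
$P{\left(C \right)} = 33 C$
$\left(-950 + P{\left(w{\left(8 \right)} \right)}\right) \left(o{\left(145 \right)} - 24827\right) = \left(-950 + 33 \left(\left(-1\right) 8\right)\right) \left(70 - 24827\right) = \left(-950 + 33 \left(-8\right)\right) \left(-24757\right) = \left(-950 - 264\right) \left(-24757\right) = \left(-1214\right) \left(-24757\right) = 30054998$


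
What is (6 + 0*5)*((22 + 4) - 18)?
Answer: 48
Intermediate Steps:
(6 + 0*5)*((22 + 4) - 18) = (6 + 0)*(26 - 18) = 6*8 = 48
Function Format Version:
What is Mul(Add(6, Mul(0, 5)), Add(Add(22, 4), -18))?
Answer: 48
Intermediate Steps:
Mul(Add(6, Mul(0, 5)), Add(Add(22, 4), -18)) = Mul(Add(6, 0), Add(26, -18)) = Mul(6, 8) = 48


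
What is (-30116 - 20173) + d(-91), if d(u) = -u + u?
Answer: -50289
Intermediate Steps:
d(u) = 0
(-30116 - 20173) + d(-91) = (-30116 - 20173) + 0 = -50289 + 0 = -50289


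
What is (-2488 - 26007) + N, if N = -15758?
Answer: -44253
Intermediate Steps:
(-2488 - 26007) + N = (-2488 - 26007) - 15758 = -28495 - 15758 = -44253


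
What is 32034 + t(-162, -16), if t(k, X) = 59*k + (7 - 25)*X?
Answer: 22764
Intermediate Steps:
t(k, X) = -18*X + 59*k (t(k, X) = 59*k - 18*X = -18*X + 59*k)
32034 + t(-162, -16) = 32034 + (-18*(-16) + 59*(-162)) = 32034 + (288 - 9558) = 32034 - 9270 = 22764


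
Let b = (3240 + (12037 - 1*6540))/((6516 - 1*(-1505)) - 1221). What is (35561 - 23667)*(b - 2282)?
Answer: -92231208261/3400 ≈ -2.7127e+7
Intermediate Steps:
b = 8737/6800 (b = (3240 + (12037 - 6540))/((6516 + 1505) - 1221) = (3240 + 5497)/(8021 - 1221) = 8737/6800 ≈ 1.2849)
(35561 - 23667)*(b - 2282) = (35561 - 23667)*(8737/6800 - 2282) = 11894*(-15508863/6800) = -92231208261/3400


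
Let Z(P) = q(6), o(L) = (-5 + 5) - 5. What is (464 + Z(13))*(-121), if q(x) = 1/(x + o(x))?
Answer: -56265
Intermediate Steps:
o(L) = -5 (o(L) = 0 - 5 = -5)
q(x) = 1/(-5 + x) (q(x) = 1/(x - 5) = 1/(-5 + x))
Z(P) = 1 (Z(P) = 1/(-5 + 6) = 1/1 = 1)
(464 + Z(13))*(-121) = (464 + 1)*(-121) = 465*(-121) = -56265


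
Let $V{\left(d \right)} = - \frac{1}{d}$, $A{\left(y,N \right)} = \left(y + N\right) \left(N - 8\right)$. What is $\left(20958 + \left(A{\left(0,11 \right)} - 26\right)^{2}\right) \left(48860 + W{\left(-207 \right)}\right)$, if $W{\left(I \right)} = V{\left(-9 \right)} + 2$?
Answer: $\frac{9238017313}{9} \approx 1.0264 \cdot 10^{9}$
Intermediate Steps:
$A{\left(y,N \right)} = \left(-8 + N\right) \left(N + y\right)$ ($A{\left(y,N \right)} = \left(N + y\right) \left(-8 + N\right) = \left(-8 + N\right) \left(N + y\right)$)
$W{\left(I \right)} = \frac{19}{9}$ ($W{\left(I \right)} = - \frac{1}{-9} + 2 = \left(-1\right) \left(- \frac{1}{9}\right) + 2 = \frac{1}{9} + 2 = \frac{19}{9}$)
$\left(20958 + \left(A{\left(0,11 \right)} - 26\right)^{2}\right) \left(48860 + W{\left(-207 \right)}\right) = \left(20958 + \left(\left(11^{2} - 88 - 0 + 11 \cdot 0\right) - 26\right)^{2}\right) \left(48860 + \frac{19}{9}\right) = \left(20958 + \left(\left(121 - 88 + 0 + 0\right) - 26\right)^{2}\right) \frac{439759}{9} = \left(20958 + \left(33 - 26\right)^{2}\right) \frac{439759}{9} = \left(20958 + 7^{2}\right) \frac{439759}{9} = \left(20958 + 49\right) \frac{439759}{9} = 21007 \cdot \frac{439759}{9} = \frac{9238017313}{9}$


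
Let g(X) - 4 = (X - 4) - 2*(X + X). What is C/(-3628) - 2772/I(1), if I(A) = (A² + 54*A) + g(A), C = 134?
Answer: -1257973/23582 ≈ -53.345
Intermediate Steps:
g(X) = -3*X (g(X) = 4 + ((X - 4) - 2*(X + X)) = 4 + ((-4 + X) - 4*X) = 4 + (-4 - 3*X) = -3*X)
I(A) = A² + 51*A (I(A) = (A² + 54*A) - 3*A = A² + 51*A)
C/(-3628) - 2772/I(1) = 134/(-3628) - 2772/(51 + 1) = 134*(-1/3628) - 2772/(1*52) = -67/1814 - 2772/52 = -67/1814 - 2772*1/52 = -67/1814 - 693/13 = -1257973/23582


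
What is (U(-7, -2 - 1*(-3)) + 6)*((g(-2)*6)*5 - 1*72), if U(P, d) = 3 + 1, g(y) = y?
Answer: -1320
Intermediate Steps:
U(P, d) = 4
(U(-7, -2 - 1*(-3)) + 6)*((g(-2)*6)*5 - 1*72) = (4 + 6)*(-2*6*5 - 1*72) = 10*(-12*5 - 72) = 10*(-60 - 72) = 10*(-132) = -1320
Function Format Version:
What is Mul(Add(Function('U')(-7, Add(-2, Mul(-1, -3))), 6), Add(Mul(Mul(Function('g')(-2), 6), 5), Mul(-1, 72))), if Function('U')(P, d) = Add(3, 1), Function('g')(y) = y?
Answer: -1320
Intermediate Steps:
Function('U')(P, d) = 4
Mul(Add(Function('U')(-7, Add(-2, Mul(-1, -3))), 6), Add(Mul(Mul(Function('g')(-2), 6), 5), Mul(-1, 72))) = Mul(Add(4, 6), Add(Mul(Mul(-2, 6), 5), Mul(-1, 72))) = Mul(10, Add(Mul(-12, 5), -72)) = Mul(10, Add(-60, -72)) = Mul(10, -132) = -1320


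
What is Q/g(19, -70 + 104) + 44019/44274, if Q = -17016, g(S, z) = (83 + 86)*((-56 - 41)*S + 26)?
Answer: 4756804257/4531783334 ≈ 1.0497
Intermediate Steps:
g(S, z) = 4394 - 16393*S (g(S, z) = 169*(-97*S + 26) = 169*(26 - 97*S) = 4394 - 16393*S)
Q/g(19, -70 + 104) + 44019/44274 = -17016/(4394 - 16393*19) + 44019/44274 = -17016/(4394 - 311467) + 44019*(1/44274) = -17016/(-307073) + 14673/14758 = -17016*(-1/307073) + 14673/14758 = 17016/307073 + 14673/14758 = 4756804257/4531783334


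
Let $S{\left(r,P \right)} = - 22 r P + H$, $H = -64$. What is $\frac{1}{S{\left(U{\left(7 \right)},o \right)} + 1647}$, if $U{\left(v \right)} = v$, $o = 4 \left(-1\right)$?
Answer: $\frac{1}{2199} \approx 0.00045475$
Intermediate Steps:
$o = -4$
$S{\left(r,P \right)} = -64 - 22 P r$ ($S{\left(r,P \right)} = - 22 r P - 64 = - 22 P r - 64 = -64 - 22 P r$)
$\frac{1}{S{\left(U{\left(7 \right)},o \right)} + 1647} = \frac{1}{\left(-64 - \left(-88\right) 7\right) + 1647} = \frac{1}{\left(-64 + 616\right) + 1647} = \frac{1}{552 + 1647} = \frac{1}{2199}$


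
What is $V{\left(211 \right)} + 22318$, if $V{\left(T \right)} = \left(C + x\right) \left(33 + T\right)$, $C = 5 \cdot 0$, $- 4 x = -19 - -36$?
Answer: $21281$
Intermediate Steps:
$x = - \frac{17}{4}$ ($x = - \frac{-19 - -36}{4} = - \frac{-19 + 36}{4} = \left(- \frac{1}{4}\right) 17 = - \frac{17}{4} \approx -4.25$)
$C = 0$
$V{\left(T \right)} = - \frac{561}{4} - \frac{17 T}{4}$ ($V{\left(T \right)} = \left(0 - \frac{17}{4}\right) \left(33 + T\right) = - \frac{17 \left(33 + T\right)}{4} = - \frac{561}{4} - \frac{17 T}{4}$)
$V{\left(211 \right)} + 22318 = \left(- \frac{561}{4} - \frac{3587}{4}\right) + 22318 = -1037 + 22318 = 21281$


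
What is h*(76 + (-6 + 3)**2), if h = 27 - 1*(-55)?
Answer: 6970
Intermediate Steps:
h = 82 (h = 27 + 55 = 82)
h*(76 + (-6 + 3)**2) = 82*(76 + (-6 + 3)**2) = 82*(76 + (-3)**2) = 82*(76 + 9) = 82*85 = 6970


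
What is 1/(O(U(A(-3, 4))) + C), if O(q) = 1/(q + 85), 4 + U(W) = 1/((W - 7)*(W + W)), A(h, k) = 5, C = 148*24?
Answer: 1619/5750708 ≈ 0.00028153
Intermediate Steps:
C = 3552
U(W) = -4 + 1/(2*W*(-7 + W)) (U(W) = -4 + 1/((W - 7)*(W + W)) = -4 + 1/((-7 + W)*(2*W)) = -4 + 1/(2*W*(-7 + W)))
O(q) = 1/(85 + q)
1/(O(U(A(-3, 4))) + C) = 1/(1/(85 + (1/2)*(1 - 8*5**2 + 56*5)/(5*(-7 + 5))) + 3552) = 1/(1/(85 + (1/2)*(1/5)*(1 - 8*25 + 280)/(-2)) + 3552) = 1/(1/(85 + (1/2)*(1/5)*(-1/2)*(1 - 200 + 280)) + 3552) = 1/(1/(85 + (1/2)*(1/5)*(-1/2)*81) + 3552) = 1/(1/(85 - 81/20) + 3552) = 1/(1/(1619/20) + 3552) = 1/(20/1619 + 3552) = 1/(5750708/1619) = 1619/5750708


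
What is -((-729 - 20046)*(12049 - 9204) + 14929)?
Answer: 59089946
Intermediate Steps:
-((-729 - 20046)*(12049 - 9204) + 14929) = -(-20775*2845 + 14929) = -(-59104875 + 14929) = -1*(-59089946) = 59089946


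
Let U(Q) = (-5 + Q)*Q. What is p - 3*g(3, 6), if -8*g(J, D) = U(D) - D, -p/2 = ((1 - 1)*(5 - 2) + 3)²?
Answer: -18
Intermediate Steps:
U(Q) = Q*(-5 + Q)
p = -18 (p = -2*((1 - 1)*(5 - 2) + 3)² = -2*(0*3 + 3)² = -2*(0 + 3)² = -2*3² = -2*9 = -18)
g(J, D) = D/8 - D*(-5 + D)/8 (g(J, D) = -(D*(-5 + D) - D)/8 = -(-D + D*(-5 + D))/8 = D/8 - D*(-5 + D)/8)
p - 3*g(3, 6) = -18 - 3*6*(6 - 1*6)/8 = -18 - 3*6*(6 - 6)/8 = -18 - 3*6*0/8 = -18 - 3*0 = -18 + 0 = -18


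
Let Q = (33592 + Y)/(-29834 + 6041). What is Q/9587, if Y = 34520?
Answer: -2064/6912227 ≈ -0.00029860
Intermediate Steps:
Q = -2064/721 (Q = (33592 + 34520)/(-29834 + 6041) = 68112/(-23793) = 68112*(-1/23793) = -2064/721 ≈ -2.8627)
Q/9587 = -2064/721/9587 = -2064/721*1/9587 = -2064/6912227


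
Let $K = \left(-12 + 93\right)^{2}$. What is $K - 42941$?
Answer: $-36380$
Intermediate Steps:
$K = 6561$ ($K = 81^{2} = 6561$)
$K - 42941 = 6561 - 42941 = -36380$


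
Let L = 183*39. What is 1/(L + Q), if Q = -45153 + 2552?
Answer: -1/35464 ≈ -2.8198e-5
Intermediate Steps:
Q = -42601
L = 7137
1/(L + Q) = 1/(7137 - 42601) = 1/(-35464) = -1/35464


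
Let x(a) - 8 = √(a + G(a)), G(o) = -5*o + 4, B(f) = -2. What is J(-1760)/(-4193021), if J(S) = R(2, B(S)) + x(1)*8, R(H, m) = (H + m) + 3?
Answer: -67/4193021 ≈ -1.5979e-5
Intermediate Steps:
G(o) = 4 - 5*o
R(H, m) = 3 + H + m
x(a) = 8 + √(4 - 4*a) (x(a) = 8 + √(a + (4 - 5*a)) = 8 + √(4 - 4*a))
J(S) = 67 (J(S) = (3 + 2 - 2) + (8 + 2*√(1 - 1*1))*8 = 3 + (8 + 2*√(1 - 1))*8 = 3 + (8 + 2*√0)*8 = 3 + (8 + 2*0)*8 = 3 + (8 + 0)*8 = 3 + 8*8 = 3 + 64 = 67)
J(-1760)/(-4193021) = 67/(-4193021) = 67*(-1/4193021) = -67/4193021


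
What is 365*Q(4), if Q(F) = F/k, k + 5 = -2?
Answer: -1460/7 ≈ -208.57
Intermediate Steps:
k = -7 (k = -5 - 2 = -7)
Q(F) = -F/7 (Q(F) = F/(-7) = F*(-⅐) = -F/7)
365*Q(4) = 365*(-⅐*4) = 365*(-4/7) = -1460/7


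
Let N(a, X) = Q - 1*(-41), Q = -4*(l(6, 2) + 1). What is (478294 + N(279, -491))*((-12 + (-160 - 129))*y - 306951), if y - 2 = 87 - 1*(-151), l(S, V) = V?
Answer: -181375776693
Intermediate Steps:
y = 240 (y = 2 + (87 - 1*(-151)) = 2 + (87 + 151) = 2 + 238 = 240)
Q = -12 (Q = -4*(2 + 1) = -4*3 = -12)
N(a, X) = 29 (N(a, X) = -12 - 1*(-41) = -12 + 41 = 29)
(478294 + N(279, -491))*((-12 + (-160 - 129))*y - 306951) = (478294 + 29)*((-12 + (-160 - 129))*240 - 306951) = 478323*((-12 - 289)*240 - 306951) = 478323*(-301*240 - 306951) = 478323*(-72240 - 306951) = 478323*(-379191) = -181375776693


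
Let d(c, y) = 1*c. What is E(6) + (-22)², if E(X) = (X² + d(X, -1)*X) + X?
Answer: 562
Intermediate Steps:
d(c, y) = c
E(X) = X + 2*X² (E(X) = (X² + X*X) + X = (X² + X²) + X = 2*X² + X = X + 2*X²)
E(6) + (-22)² = 6*(1 + 2*6) + (-22)² = 6*(1 + 12) + 484 = 6*13 + 484 = 78 + 484 = 562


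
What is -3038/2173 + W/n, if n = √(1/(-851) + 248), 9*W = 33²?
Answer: -3038/2173 + 121*√179600997/211047 ≈ 6.2855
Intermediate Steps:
W = 121 (W = (⅑)*33² = (⅑)*1089 = 121)
n = √179600997/851 (n = √(-1/851 + 248) = √(211047/851) = √179600997/851 ≈ 15.748)
-3038/2173 + W/n = -3038/2173 + 121/((√179600997/851)) = -3038*1/2173 + 121*(√179600997/211047) = -3038/2173 + 121*√179600997/211047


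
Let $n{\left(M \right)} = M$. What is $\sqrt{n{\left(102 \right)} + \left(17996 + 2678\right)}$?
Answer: $14 \sqrt{106} \approx 144.14$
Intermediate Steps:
$\sqrt{n{\left(102 \right)} + \left(17996 + 2678\right)} = \sqrt{102 + \left(17996 + 2678\right)} = \sqrt{102 + 20674} = \sqrt{20776} = 14 \sqrt{106}$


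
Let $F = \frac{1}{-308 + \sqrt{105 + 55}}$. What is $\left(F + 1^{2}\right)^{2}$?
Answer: $\frac{\left(-23599 + \sqrt{10}\right)^{2}}{560552976} \approx 0.99324$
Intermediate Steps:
$F = \frac{1}{-308 + 4 \sqrt{10}}$ ($F = \frac{1}{-308 + \sqrt{160}} = \frac{1}{-308 + 4 \sqrt{10}} \approx -0.0033858$)
$\left(F + 1^{2}\right)^{2} = \left(\left(- \frac{77}{23676} - \frac{\sqrt{10}}{23676}\right) + 1^{2}\right)^{2} = \left(\left(- \frac{77}{23676} - \frac{\sqrt{10}}{23676}\right) + 1\right)^{2} = \left(\frac{23599}{23676} - \frac{\sqrt{10}}{23676}\right)^{2}$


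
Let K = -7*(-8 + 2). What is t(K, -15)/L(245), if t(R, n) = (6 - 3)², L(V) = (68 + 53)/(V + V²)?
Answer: 542430/121 ≈ 4482.9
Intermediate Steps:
L(V) = 121/(V + V²)
K = 42 (K = -7*(-6) = 42)
t(R, n) = 9 (t(R, n) = 3² = 9)
t(K, -15)/L(245) = 9/((121/(245*(1 + 245)))) = 9/((121*(1/245)/246)) = 9/((121*(1/245)*(1/246))) = 9/(121/60270) = 9*(60270/121) = 542430/121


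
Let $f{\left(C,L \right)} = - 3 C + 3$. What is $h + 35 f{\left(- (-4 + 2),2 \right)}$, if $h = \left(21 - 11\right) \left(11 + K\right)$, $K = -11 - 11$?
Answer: $-215$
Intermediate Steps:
$K = -22$ ($K = -11 - 11 = -22$)
$f{\left(C,L \right)} = 3 - 3 C$
$h = -110$ ($h = \left(21 - 11\right) \left(11 - 22\right) = 10 \left(-11\right) = -110$)
$h + 35 f{\left(- (-4 + 2),2 \right)} = -110 + 35 \left(3 - 3 \left(- (-4 + 2)\right)\right) = -110 + 35 \left(3 - 3 \left(\left(-1\right) \left(-2\right)\right)\right) = -110 + 35 \left(3 - 6\right) = -110 + 35 \left(-3\right) = -110 - 105 = -215$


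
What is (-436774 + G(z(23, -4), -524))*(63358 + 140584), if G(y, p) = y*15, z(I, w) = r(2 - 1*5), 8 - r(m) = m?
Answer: -89042912678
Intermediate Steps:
r(m) = 8 - m
z(I, w) = 11 (z(I, w) = 8 - (2 - 1*5) = 8 - (2 - 5) = 8 - 1*(-3) = 8 + 3 = 11)
G(y, p) = 15*y
(-436774 + G(z(23, -4), -524))*(63358 + 140584) = (-436774 + 15*11)*(63358 + 140584) = (-436774 + 165)*203942 = -436609*203942 = -89042912678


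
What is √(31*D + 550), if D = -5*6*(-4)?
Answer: √4270 ≈ 65.345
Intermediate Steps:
D = 120 (D = -30*(-4) = 120)
√(31*D + 550) = √(31*120 + 550) = √(3720 + 550) = √4270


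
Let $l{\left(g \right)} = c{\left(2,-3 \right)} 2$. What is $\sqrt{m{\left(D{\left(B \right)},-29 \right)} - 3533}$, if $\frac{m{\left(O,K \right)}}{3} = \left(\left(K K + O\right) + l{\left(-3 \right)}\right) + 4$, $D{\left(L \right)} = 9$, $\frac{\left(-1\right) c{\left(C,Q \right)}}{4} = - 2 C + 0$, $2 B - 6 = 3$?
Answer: $5 i \sqrt{35} \approx 29.58 i$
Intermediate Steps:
$B = \frac{9}{2}$ ($B = 3 + \frac{1}{2} \cdot 3 = 3 + \frac{3}{2} = \frac{9}{2} \approx 4.5$)
$c{\left(C,Q \right)} = 8 C$ ($c{\left(C,Q \right)} = - 4 \left(- 2 C + 0\right) = - 4 \left(- 2 C\right) = 8 C$)
$l{\left(g \right)} = 32$ ($l{\left(g \right)} = 8 \cdot 2 \cdot 2 = 16 \cdot 2 = 32$)
$m{\left(O,K \right)} = 108 + 3 O + 3 K^{2}$ ($m{\left(O,K \right)} = 3 \left(\left(\left(K K + O\right) + 32\right) + 4\right) = 3 \left(\left(\left(K^{2} + O\right) + 32\right) + 4\right) = 3 \left(\left(\left(O + K^{2}\right) + 32\right) + 4\right) = 3 \left(\left(32 + O + K^{2}\right) + 4\right) = 3 \left(36 + O + K^{2}\right) = 108 + 3 O + 3 K^{2}$)
$\sqrt{m{\left(D{\left(B \right)},-29 \right)} - 3533} = \sqrt{\left(108 + 3 \cdot 9 + 3 \left(-29\right)^{2}\right) - 3533} = \sqrt{\left(108 + 27 + 3 \cdot 841\right) - 3533} = \sqrt{\left(108 + 27 + 2523\right) - 3533} = \sqrt{2658 - 3533} = \sqrt{-875} = 5 i \sqrt{35}$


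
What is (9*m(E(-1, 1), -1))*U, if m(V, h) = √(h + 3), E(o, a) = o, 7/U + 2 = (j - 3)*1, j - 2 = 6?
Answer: 21*√2 ≈ 29.698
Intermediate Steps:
j = 8 (j = 2 + 6 = 8)
U = 7/3 (U = 7/(-2 + (8 - 3)*1) = 7/(-2 + 5*1) = 7/(-2 + 5) = 7/3 ≈ 2.3333)
m(V, h) = √(3 + h)
(9*m(E(-1, 1), -1))*U = (9*√(3 - 1))*(7/3) = (9*√2)*(7/3) = 21*√2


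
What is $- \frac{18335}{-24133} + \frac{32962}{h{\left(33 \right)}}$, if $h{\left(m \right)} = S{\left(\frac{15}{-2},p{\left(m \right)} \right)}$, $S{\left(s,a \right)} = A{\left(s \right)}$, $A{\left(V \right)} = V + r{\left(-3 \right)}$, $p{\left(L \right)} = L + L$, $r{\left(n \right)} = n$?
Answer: $- \frac{1590558857}{506793} \approx -3138.5$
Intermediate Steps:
$p{\left(L \right)} = 2 L$
$A{\left(V \right)} = -3 + V$ ($A{\left(V \right)} = V - 3 = -3 + V$)
$S{\left(s,a \right)} = -3 + s$
$h{\left(m \right)} = - \frac{21}{2}$ ($h{\left(m \right)} = -3 + \frac{15}{-2} = -3 + 15 \left(- \frac{1}{2}\right) = -3 - \frac{15}{2} = - \frac{21}{2}$)
$- \frac{18335}{-24133} + \frac{32962}{h{\left(33 \right)}} = - \frac{18335}{-24133} + \frac{32962}{- \frac{21}{2}} = \left(-18335\right) \left(- \frac{1}{24133}\right) + 32962 \left(- \frac{2}{21}\right) = \frac{18335}{24133} - \frac{65924}{21} = - \frac{1590558857}{506793}$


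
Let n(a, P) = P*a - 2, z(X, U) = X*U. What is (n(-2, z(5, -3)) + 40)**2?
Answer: 4624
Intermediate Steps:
z(X, U) = U*X
n(a, P) = -2 + P*a
(n(-2, z(5, -3)) + 40)**2 = ((-2 - 3*5*(-2)) + 40)**2 = ((-2 - 15*(-2)) + 40)**2 = ((-2 + 30) + 40)**2 = (28 + 40)**2 = 68**2 = 4624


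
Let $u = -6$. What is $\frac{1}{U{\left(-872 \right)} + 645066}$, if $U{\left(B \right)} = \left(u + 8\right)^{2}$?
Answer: $\frac{1}{645070} \approx 1.5502 \cdot 10^{-6}$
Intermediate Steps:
$U{\left(B \right)} = 4$ ($U{\left(B \right)} = \left(-6 + 8\right)^{2} = 2^{2} = 4$)
$\frac{1}{U{\left(-872 \right)} + 645066} = \frac{1}{4 + 645066} = \frac{1}{645070}$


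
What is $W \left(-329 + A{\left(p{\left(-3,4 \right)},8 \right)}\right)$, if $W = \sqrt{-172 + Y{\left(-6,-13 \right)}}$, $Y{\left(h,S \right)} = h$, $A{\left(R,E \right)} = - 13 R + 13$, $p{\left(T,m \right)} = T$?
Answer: $- 277 i \sqrt{178} \approx - 3695.6 i$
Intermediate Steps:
$A{\left(R,E \right)} = 13 - 13 R$
$W = i \sqrt{178}$ ($W = \sqrt{-172 - 6} = \sqrt{-178} = i \sqrt{178} \approx 13.342 i$)
$W \left(-329 + A{\left(p{\left(-3,4 \right)},8 \right)}\right) = i \sqrt{178} \left(-329 + \left(13 - -39\right)\right) = i \sqrt{178} \left(-329 + \left(13 + 39\right)\right) = i \sqrt{178} \left(-329 + 52\right) = i \sqrt{178} \left(-277\right) = - 277 i \sqrt{178}$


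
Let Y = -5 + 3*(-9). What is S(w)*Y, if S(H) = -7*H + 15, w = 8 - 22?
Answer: -3616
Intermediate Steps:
Y = -32 (Y = -5 - 27 = -32)
w = -14
S(H) = 15 - 7*H
S(w)*Y = (15 - 7*(-14))*(-32) = (15 + 98)*(-32) = 113*(-32) = -3616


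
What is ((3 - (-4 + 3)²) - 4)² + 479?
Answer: 483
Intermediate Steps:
((3 - (-4 + 3)²) - 4)² + 479 = ((3 - 1*(-1)²) - 4)² + 479 = ((3 - 1*1) - 4)² + 479 = ((3 - 1) - 4)² + 479 = (2 - 4)² + 479 = (-2)² + 479 = 4 + 479 = 483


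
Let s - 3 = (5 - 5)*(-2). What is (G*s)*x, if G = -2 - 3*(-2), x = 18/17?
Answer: 216/17 ≈ 12.706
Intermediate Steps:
s = 3 (s = 3 + (5 - 5)*(-2) = 3 + 0*(-2) = 3 + 0 = 3)
x = 18/17 (x = 18*(1/17) = 18/17 ≈ 1.0588)
G = 4 (G = -2 + 6 = 4)
(G*s)*x = (4*3)*(18/17) = 12*(18/17) = 216/17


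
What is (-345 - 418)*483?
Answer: -368529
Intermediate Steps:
(-345 - 418)*483 = -763*483 = -368529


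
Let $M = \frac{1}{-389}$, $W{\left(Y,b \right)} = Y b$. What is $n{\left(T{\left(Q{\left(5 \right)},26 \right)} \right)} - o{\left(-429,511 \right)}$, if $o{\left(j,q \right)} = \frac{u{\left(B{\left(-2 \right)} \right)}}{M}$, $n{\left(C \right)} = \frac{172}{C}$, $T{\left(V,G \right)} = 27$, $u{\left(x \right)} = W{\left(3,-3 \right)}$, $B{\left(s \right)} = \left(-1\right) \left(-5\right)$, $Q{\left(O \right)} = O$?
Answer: $- \frac{94355}{27} \approx -3494.6$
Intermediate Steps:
$B{\left(s \right)} = 5$
$u{\left(x \right)} = -9$ ($u{\left(x \right)} = 3 \left(-3\right) = -9$)
$M = - \frac{1}{389} \approx -0.0025707$
$o{\left(j,q \right)} = 3501$ ($o{\left(j,q \right)} = - \frac{9}{- \frac{1}{389}} = \left(-9\right) \left(-389\right) = 3501$)
$n{\left(T{\left(Q{\left(5 \right)},26 \right)} \right)} - o{\left(-429,511 \right)} = \frac{172}{27} - 3501 = - \frac{94355}{27}$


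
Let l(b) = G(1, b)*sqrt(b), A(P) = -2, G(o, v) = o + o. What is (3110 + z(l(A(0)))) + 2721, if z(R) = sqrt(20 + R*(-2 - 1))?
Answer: 5831 + sqrt(20 - 6*I*sqrt(2)) ≈ 5835.6 - 0.92886*I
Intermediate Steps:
G(o, v) = 2*o
l(b) = 2*sqrt(b) (l(b) = (2*1)*sqrt(b) = 2*sqrt(b))
z(R) = sqrt(20 - 3*R) (z(R) = sqrt(20 + R*(-3)) = sqrt(20 - 3*R))
(3110 + z(l(A(0)))) + 2721 = (3110 + sqrt(20 - 6*sqrt(-2))) + 2721 = (3110 + sqrt(20 - 6*I*sqrt(2))) + 2721 = 5831 + sqrt(20 - 6*I*sqrt(2))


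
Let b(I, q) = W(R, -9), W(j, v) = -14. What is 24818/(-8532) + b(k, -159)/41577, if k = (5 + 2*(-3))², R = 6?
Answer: -171996239/59122494 ≈ -2.9091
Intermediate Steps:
k = 1 (k = (5 - 6)² = (-1)² = 1)
b(I, q) = -14
24818/(-8532) + b(k, -159)/41577 = 24818/(-8532) - 14/41577 = 24818*(-1/8532) - 14*1/41577 = -12409/4266 - 14/41577 = -171996239/59122494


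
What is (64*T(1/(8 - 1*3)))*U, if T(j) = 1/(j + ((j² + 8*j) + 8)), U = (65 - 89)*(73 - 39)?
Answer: -217600/41 ≈ -5307.3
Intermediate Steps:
U = -816 (U = -24*34 = -816)
T(j) = 1/(8 + j² + 9*j) (T(j) = 1/(j + (8 + j² + 8*j)) = 1/(8 + j² + 9*j))
(64*T(1/(8 - 1*3)))*U = (64/(8 + (1/(8 - 1*3))² + 9/(8 - 1*3)))*(-816) = (64/(8 + (1/(8 - 3))² + 9/(8 - 3)))*(-816) = (64/(8 + (1/5)² + 9/5))*(-816) = (64/(8 + (⅕)² + 9*(⅕)))*(-816) = (64/(8 + 1/25 + 9/5))*(-816) = (64/(246/25))*(-816) = (64*(25/246))*(-816) = (800/123)*(-816) = -217600/41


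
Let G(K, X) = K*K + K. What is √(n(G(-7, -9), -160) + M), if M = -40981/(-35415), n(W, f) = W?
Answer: √6014297285/11805 ≈ 6.5694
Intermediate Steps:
G(K, X) = K + K² (G(K, X) = K² + K = K + K²)
M = 40981/35415 (M = -40981*(-1/35415) = 40981/35415 ≈ 1.1572)
√(n(G(-7, -9), -160) + M) = √(-7*(1 - 7) + 40981/35415) = √(-7*(-6) + 40981/35415) = √(42 + 40981/35415) = √(1528411/35415) = √6014297285/11805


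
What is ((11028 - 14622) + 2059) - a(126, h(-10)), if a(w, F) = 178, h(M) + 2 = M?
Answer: -1713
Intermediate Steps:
h(M) = -2 + M
((11028 - 14622) + 2059) - a(126, h(-10)) = ((11028 - 14622) + 2059) - 1*178 = (-3594 + 2059) - 178 = -1535 - 178 = -1713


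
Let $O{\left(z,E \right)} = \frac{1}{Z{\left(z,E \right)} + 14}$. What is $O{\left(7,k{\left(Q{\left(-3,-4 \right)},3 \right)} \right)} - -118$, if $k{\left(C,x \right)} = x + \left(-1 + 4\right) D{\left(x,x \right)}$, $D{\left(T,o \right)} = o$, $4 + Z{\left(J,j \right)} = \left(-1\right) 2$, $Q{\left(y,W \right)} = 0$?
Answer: $\frac{945}{8} \approx 118.13$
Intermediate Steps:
$Z{\left(J,j \right)} = -6$ ($Z{\left(J,j \right)} = -4 - 2 = -6$)
$k{\left(C,x \right)} = 4 x$ ($k{\left(C,x \right)} = x + \left(-1 + 4\right) x = x + 3 x = 4 x$)
$O{\left(z,E \right)} = \frac{1}{8}$ ($O{\left(z,E \right)} = \frac{1}{-6 + 14} = \frac{1}{8}$)
$O{\left(7,k{\left(Q{\left(-3,-4 \right)},3 \right)} \right)} - -118 = \frac{1}{8} - -118 = \frac{1}{8} + 118 = \frac{945}{8}$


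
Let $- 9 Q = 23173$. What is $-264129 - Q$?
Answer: $- \frac{2353988}{9} \approx -2.6155 \cdot 10^{5}$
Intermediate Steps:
$Q = - \frac{23173}{9}$ ($Q = \left(- \frac{1}{9}\right) 23173 = - \frac{23173}{9} \approx -2574.8$)
$-264129 - Q = -264129 - - \frac{23173}{9} = -264129 + \frac{23173}{9} = - \frac{2353988}{9}$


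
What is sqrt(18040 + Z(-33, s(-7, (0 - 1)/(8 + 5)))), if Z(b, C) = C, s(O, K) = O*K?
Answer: sqrt(3048851)/13 ≈ 134.32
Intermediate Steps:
s(O, K) = K*O
sqrt(18040 + Z(-33, s(-7, (0 - 1)/(8 + 5)))) = sqrt(18040 + ((0 - 1)/(8 + 5))*(-7)) = sqrt(18040 - 1/13*(-7)) = sqrt(18040 + 7/13) = sqrt(234527/13) = sqrt(3048851)/13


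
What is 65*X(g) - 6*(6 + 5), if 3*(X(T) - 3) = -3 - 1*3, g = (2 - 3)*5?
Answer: -1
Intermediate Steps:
g = -5 (g = -1*5 = -5)
X(T) = 1 (X(T) = 3 + (-3 - 1*3)/3 = 3 + (-3 - 3)/3 = 3 + (1/3)*(-6) = 3 - 2 = 1)
65*X(g) - 6*(6 + 5) = 65*1 - 6*(6 + 5) = 65 - 6*11 = 65 - 66 = -1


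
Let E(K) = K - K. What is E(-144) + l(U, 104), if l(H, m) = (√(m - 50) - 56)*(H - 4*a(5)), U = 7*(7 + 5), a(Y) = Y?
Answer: -3584 + 192*√6 ≈ -3113.7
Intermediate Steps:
U = 84 (U = 7*12 = 84)
E(K) = 0
l(H, m) = (-56 + √(-50 + m))*(-20 + H) (l(H, m) = (√(m - 50) - 56)*(H - 4*5) = (√(-50 + m) - 56)*(H - 20) = (-56 + √(-50 + m))*(-20 + H))
E(-144) + l(U, 104) = 0 + (1120 - 56*84 - 20*√(-50 + 104) + 84*√(-50 + 104)) = 0 + (1120 - 4704 - 60*√6 + 84*√54) = 0 + (1120 - 4704 - 60*√6 + 84*(3*√6)) = 0 + (1120 - 4704 - 60*√6 + 252*√6) = 0 + (-3584 + 192*√6) = -3584 + 192*√6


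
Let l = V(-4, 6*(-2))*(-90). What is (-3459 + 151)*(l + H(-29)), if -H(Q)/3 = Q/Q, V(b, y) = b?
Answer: -1180956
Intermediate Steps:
H(Q) = -3 (H(Q) = -3*Q/Q = -3*1 = -3)
l = 360 (l = -4*(-90) = 360)
(-3459 + 151)*(l + H(-29)) = (-3459 + 151)*(360 - 3) = -3308*357 = -1180956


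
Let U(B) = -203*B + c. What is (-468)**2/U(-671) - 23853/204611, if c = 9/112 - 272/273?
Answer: 181558771534653/121738303480013 ≈ 1.4914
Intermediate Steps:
c = -4001/4368 (c = 9*(1/112) - 272*1/273 = 9/112 - 272/273 = -4001/4368 ≈ -0.91598)
U(B) = -4001/4368 - 203*B (U(B) = -203*B - 4001/4368 = -4001/4368 - 203*B)
(-468)**2/U(-671) - 23853/204611 = (-468)**2/(-4001/4368 - 203*(-671)) - 23853/204611 = 219024/(-4001/4368 + 136213) - 23853*1/204611 = 219024/(594974383/4368) - 23853/204611 = 219024*(4368/594974383) - 23853/204611 = 956696832/594974383 - 23853/204611 = 181558771534653/121738303480013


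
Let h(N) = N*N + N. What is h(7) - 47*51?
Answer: -2341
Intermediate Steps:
h(N) = N + N**2 (h(N) = N**2 + N = N + N**2)
h(7) - 47*51 = 7*(1 + 7) - 47*51 = 7*8 - 2397 = 56 - 2397 = -2341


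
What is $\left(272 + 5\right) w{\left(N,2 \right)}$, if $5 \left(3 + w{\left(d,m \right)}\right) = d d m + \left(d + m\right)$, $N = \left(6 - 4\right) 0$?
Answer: $- \frac{3601}{5} \approx -720.2$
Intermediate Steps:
$N = 0$ ($N = 2 \cdot 0 = 0$)
$w{\left(d,m \right)} = -3 + \frac{d}{5} + \frac{m}{5} + \frac{m d^{2}}{5}$ ($w{\left(d,m \right)} = -3 + \frac{d d m + \left(d + m\right)}{5} = -3 + \frac{d^{2} m + \left(d + m\right)}{5} = -3 + \frac{m d^{2} + \left(d + m\right)}{5} = -3 + \frac{d + m + m d^{2}}{5} = -3 + \left(\frac{d}{5} + \frac{m}{5} + \frac{m d^{2}}{5}\right) = -3 + \frac{d}{5} + \frac{m}{5} + \frac{m d^{2}}{5}$)
$\left(272 + 5\right) w{\left(N,2 \right)} = \left(272 + 5\right) \left(-3 + \frac{1}{5} \cdot 0 + \frac{1}{5} \cdot 2 + \frac{1}{5} \cdot 2 \cdot 0^{2}\right) = 277 \left(-3 + 0 + \frac{2}{5} + \frac{1}{5} \cdot 2 \cdot 0\right) = 277 \left(-3 + 0 + \frac{2}{5} + 0\right) = 277 \left(- \frac{13}{5}\right) = - \frac{3601}{5}$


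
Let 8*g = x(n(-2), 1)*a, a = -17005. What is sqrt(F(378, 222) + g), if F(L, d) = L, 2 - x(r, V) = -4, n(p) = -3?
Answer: I*sqrt(49503)/2 ≈ 111.25*I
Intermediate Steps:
x(r, V) = 6 (x(r, V) = 2 - 1*(-4) = 2 + 4 = 6)
g = -51015/4 (g = (6*(-17005))/8 = (1/8)*(-102030) = -51015/4 ≈ -12754.)
sqrt(F(378, 222) + g) = sqrt(378 - 51015/4) = sqrt(-49503/4) = I*sqrt(49503)/2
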